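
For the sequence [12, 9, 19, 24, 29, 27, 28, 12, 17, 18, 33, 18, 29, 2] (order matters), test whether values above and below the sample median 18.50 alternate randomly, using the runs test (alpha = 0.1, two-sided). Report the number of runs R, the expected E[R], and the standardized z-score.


Step 1: Compute median = 18.50; label A = above, B = below.
Labels in order: BBAAAAABBBABAB  (n_A = 7, n_B = 7)
Step 2: Count runs R = 7.
Step 3: Under H0 (random ordering), E[R] = 2*n_A*n_B/(n_A+n_B) + 1 = 2*7*7/14 + 1 = 8.0000.
        Var[R] = 2*n_A*n_B*(2*n_A*n_B - n_A - n_B) / ((n_A+n_B)^2 * (n_A+n_B-1)) = 8232/2548 = 3.2308.
        SD[R] = 1.7974.
Step 4: Continuity-corrected z = (R + 0.5 - E[R]) / SD[R] = (7 + 0.5 - 8.0000) / 1.7974 = -0.2782.
Step 5: Two-sided p-value via normal approximation = 2*(1 - Phi(|z|)) = 0.780879.
Step 6: alpha = 0.1. fail to reject H0.

R = 7, z = -0.2782, p = 0.780879, fail to reject H0.


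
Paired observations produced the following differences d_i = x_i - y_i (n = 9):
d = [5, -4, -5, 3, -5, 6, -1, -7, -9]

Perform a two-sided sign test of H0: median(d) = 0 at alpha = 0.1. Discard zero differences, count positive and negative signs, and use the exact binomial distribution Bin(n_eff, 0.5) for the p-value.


Step 1: Discard zero differences. Original n = 9; n_eff = number of nonzero differences = 9.
Nonzero differences (with sign): +5, -4, -5, +3, -5, +6, -1, -7, -9
Step 2: Count signs: positive = 3, negative = 6.
Step 3: Under H0: P(positive) = 0.5, so the number of positives S ~ Bin(9, 0.5).
Step 4: Two-sided exact p-value = sum of Bin(9,0.5) probabilities at or below the observed probability = 0.507812.
Step 5: alpha = 0.1. fail to reject H0.

n_eff = 9, pos = 3, neg = 6, p = 0.507812, fail to reject H0.


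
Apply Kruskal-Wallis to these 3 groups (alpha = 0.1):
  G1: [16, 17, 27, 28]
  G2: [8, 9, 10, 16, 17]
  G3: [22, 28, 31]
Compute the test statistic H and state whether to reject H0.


Step 1: Combine all N = 12 observations and assign midranks.
sorted (value, group, rank): (8,G2,1), (9,G2,2), (10,G2,3), (16,G1,4.5), (16,G2,4.5), (17,G1,6.5), (17,G2,6.5), (22,G3,8), (27,G1,9), (28,G1,10.5), (28,G3,10.5), (31,G3,12)
Step 2: Sum ranks within each group.
R_1 = 30.5 (n_1 = 4)
R_2 = 17 (n_2 = 5)
R_3 = 30.5 (n_3 = 3)
Step 3: H = 12/(N(N+1)) * sum(R_i^2/n_i) - 3(N+1)
     = 12/(12*13) * (30.5^2/4 + 17^2/5 + 30.5^2/3) - 3*13
     = 0.076923 * 600.446 - 39
     = 7.188141.
Step 4: Ties present; correction factor C = 1 - 18/(12^3 - 12) = 0.989510. Corrected H = 7.188141 / 0.989510 = 7.264340.
Step 5: Under H0, H ~ chi^2(2); p-value = 0.026459.
Step 6: alpha = 0.1. reject H0.

H = 7.2643, df = 2, p = 0.026459, reject H0.


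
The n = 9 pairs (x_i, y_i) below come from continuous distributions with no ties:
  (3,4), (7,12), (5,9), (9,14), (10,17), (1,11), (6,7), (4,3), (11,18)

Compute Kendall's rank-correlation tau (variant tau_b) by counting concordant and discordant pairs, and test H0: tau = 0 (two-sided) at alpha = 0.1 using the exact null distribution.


Step 1: Enumerate the 36 unordered pairs (i,j) with i<j and classify each by sign(x_j-x_i) * sign(y_j-y_i).
  (1,2):dx=+4,dy=+8->C; (1,3):dx=+2,dy=+5->C; (1,4):dx=+6,dy=+10->C; (1,5):dx=+7,dy=+13->C
  (1,6):dx=-2,dy=+7->D; (1,7):dx=+3,dy=+3->C; (1,8):dx=+1,dy=-1->D; (1,9):dx=+8,dy=+14->C
  (2,3):dx=-2,dy=-3->C; (2,4):dx=+2,dy=+2->C; (2,5):dx=+3,dy=+5->C; (2,6):dx=-6,dy=-1->C
  (2,7):dx=-1,dy=-5->C; (2,8):dx=-3,dy=-9->C; (2,9):dx=+4,dy=+6->C; (3,4):dx=+4,dy=+5->C
  (3,5):dx=+5,dy=+8->C; (3,6):dx=-4,dy=+2->D; (3,7):dx=+1,dy=-2->D; (3,8):dx=-1,dy=-6->C
  (3,9):dx=+6,dy=+9->C; (4,5):dx=+1,dy=+3->C; (4,6):dx=-8,dy=-3->C; (4,7):dx=-3,dy=-7->C
  (4,8):dx=-5,dy=-11->C; (4,9):dx=+2,dy=+4->C; (5,6):dx=-9,dy=-6->C; (5,7):dx=-4,dy=-10->C
  (5,8):dx=-6,dy=-14->C; (5,9):dx=+1,dy=+1->C; (6,7):dx=+5,dy=-4->D; (6,8):dx=+3,dy=-8->D
  (6,9):dx=+10,dy=+7->C; (7,8):dx=-2,dy=-4->C; (7,9):dx=+5,dy=+11->C; (8,9):dx=+7,dy=+15->C
Step 2: C = 30, D = 6, total pairs = 36.
Step 3: tau = (C - D)/(n(n-1)/2) = (30 - 6)/36 = 0.666667.
Step 4: Exact two-sided p-value (enumerate n! = 362880 permutations of y under H0): p = 0.012665.
Step 5: alpha = 0.1. reject H0.

tau_b = 0.6667 (C=30, D=6), p = 0.012665, reject H0.


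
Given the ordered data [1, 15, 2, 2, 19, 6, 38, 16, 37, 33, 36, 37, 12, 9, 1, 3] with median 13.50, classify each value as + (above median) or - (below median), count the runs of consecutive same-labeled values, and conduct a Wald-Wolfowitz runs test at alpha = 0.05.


Step 1: Compute median = 13.50; label A = above, B = below.
Labels in order: BABBABAAAAAABBBB  (n_A = 8, n_B = 8)
Step 2: Count runs R = 7.
Step 3: Under H0 (random ordering), E[R] = 2*n_A*n_B/(n_A+n_B) + 1 = 2*8*8/16 + 1 = 9.0000.
        Var[R] = 2*n_A*n_B*(2*n_A*n_B - n_A - n_B) / ((n_A+n_B)^2 * (n_A+n_B-1)) = 14336/3840 = 3.7333.
        SD[R] = 1.9322.
Step 4: Continuity-corrected z = (R + 0.5 - E[R]) / SD[R] = (7 + 0.5 - 9.0000) / 1.9322 = -0.7763.
Step 5: Two-sided p-value via normal approximation = 2*(1 - Phi(|z|)) = 0.437558.
Step 6: alpha = 0.05. fail to reject H0.

R = 7, z = -0.7763, p = 0.437558, fail to reject H0.


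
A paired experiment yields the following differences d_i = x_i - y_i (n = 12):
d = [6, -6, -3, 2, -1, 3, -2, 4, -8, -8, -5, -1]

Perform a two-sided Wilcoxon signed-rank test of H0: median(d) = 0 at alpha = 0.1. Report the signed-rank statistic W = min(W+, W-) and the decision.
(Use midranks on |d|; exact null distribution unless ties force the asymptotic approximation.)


Step 1: Drop any zero differences (none here) and take |d_i|.
|d| = [6, 6, 3, 2, 1, 3, 2, 4, 8, 8, 5, 1]
Step 2: Midrank |d_i| (ties get averaged ranks).
ranks: |6|->9.5, |6|->9.5, |3|->5.5, |2|->3.5, |1|->1.5, |3|->5.5, |2|->3.5, |4|->7, |8|->11.5, |8|->11.5, |5|->8, |1|->1.5
Step 3: Attach original signs; sum ranks with positive sign and with negative sign.
W+ = 9.5 + 3.5 + 5.5 + 7 = 25.5
W- = 9.5 + 5.5 + 1.5 + 3.5 + 11.5 + 11.5 + 8 + 1.5 = 52.5
(Check: W+ + W- = 78 should equal n(n+1)/2 = 78.)
Step 4: Test statistic W = min(W+, W-) = 25.5.
Step 5: Ties in |d|, so use the tie-corrected normal approximation.
        E[W] = n(n+1)/4 = 12*13/4 = 39.
        Tie groups: |d|=1 (t=2), |d|=2 (t=2), |d|=3 (t=2), |d|=6 (t=2), |d|=8 (t=2); sum(t^3 - t) = 30.
        Var[W] = n(n+1)(2n+1)/24 - sum(t^3-t)/48 = 3900/24 - 30/48 = 161.875.
        z = (W - E[W]) / sqrt(Var[W]) = (25.5 - 39) / 12.7230 = -1.0611.
        Two-sided p = 2*Phi(z) = 0.288658.
Step 6: alpha = 0.1. fail to reject H0.

W+ = 25.5, W- = 52.5, W = min = 25.5, p = 0.288658, fail to reject H0.


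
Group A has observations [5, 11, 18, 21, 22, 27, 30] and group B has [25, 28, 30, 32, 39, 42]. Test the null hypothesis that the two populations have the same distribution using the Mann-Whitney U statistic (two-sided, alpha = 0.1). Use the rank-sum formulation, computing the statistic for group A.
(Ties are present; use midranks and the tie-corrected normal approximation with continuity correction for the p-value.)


Step 1: Combine and sort all 13 observations; assign midranks.
sorted (value, group): (5,X), (11,X), (18,X), (21,X), (22,X), (25,Y), (27,X), (28,Y), (30,X), (30,Y), (32,Y), (39,Y), (42,Y)
ranks: 5->1, 11->2, 18->3, 21->4, 22->5, 25->6, 27->7, 28->8, 30->9.5, 30->9.5, 32->11, 39->12, 42->13
Step 2: Rank sum for X: R1 = 1 + 2 + 3 + 4 + 5 + 7 + 9.5 = 31.5.
Step 3: U_X = R1 - n1(n1+1)/2 = 31.5 - 7*8/2 = 31.5 - 28 = 3.5.
       U_Y = n1*n2 - U_X = 42 - 3.5 = 38.5.
Step 4: Ties are present, so use the tie-corrected normal approximation (with continuity correction) for the p-value.
Step 5: p-value = 0.015019; compare to alpha = 0.1. reject H0.

U_X = 3.5, p = 0.015019, reject H0 at alpha = 0.1.


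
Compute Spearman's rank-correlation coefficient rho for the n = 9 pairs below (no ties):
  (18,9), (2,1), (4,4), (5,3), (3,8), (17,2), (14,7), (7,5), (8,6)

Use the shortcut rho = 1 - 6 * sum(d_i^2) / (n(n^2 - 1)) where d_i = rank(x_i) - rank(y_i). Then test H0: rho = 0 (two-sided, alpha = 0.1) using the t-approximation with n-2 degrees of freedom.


Step 1: Rank x and y separately (midranks; no ties here).
rank(x): 18->9, 2->1, 4->3, 5->4, 3->2, 17->8, 14->7, 7->5, 8->6
rank(y): 9->9, 1->1, 4->4, 3->3, 8->8, 2->2, 7->7, 5->5, 6->6
Step 2: d_i = R_x(i) - R_y(i); compute d_i^2.
  (9-9)^2=0, (1-1)^2=0, (3-4)^2=1, (4-3)^2=1, (2-8)^2=36, (8-2)^2=36, (7-7)^2=0, (5-5)^2=0, (6-6)^2=0
sum(d^2) = 74.
Step 3: rho = 1 - 6*74 / (9*(9^2 - 1)) = 1 - 444/720 = 0.383333.
Step 4: Under H0, t = rho * sqrt((n-2)/(1-rho^2)) = 1.0981 ~ t(7).
Step 5: Two-sided p-value from the t-distribution with 7 df = 0.308495.
Step 6: alpha = 0.1. fail to reject H0.

rho = 0.3833, p = 0.308495, fail to reject H0 at alpha = 0.1.


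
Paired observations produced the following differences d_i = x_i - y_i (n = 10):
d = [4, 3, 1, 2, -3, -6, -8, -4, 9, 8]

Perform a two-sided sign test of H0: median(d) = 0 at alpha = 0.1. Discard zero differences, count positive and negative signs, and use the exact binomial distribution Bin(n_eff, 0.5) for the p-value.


Step 1: Discard zero differences. Original n = 10; n_eff = number of nonzero differences = 10.
Nonzero differences (with sign): +4, +3, +1, +2, -3, -6, -8, -4, +9, +8
Step 2: Count signs: positive = 6, negative = 4.
Step 3: Under H0: P(positive) = 0.5, so the number of positives S ~ Bin(10, 0.5).
Step 4: Two-sided exact p-value = sum of Bin(10,0.5) probabilities at or below the observed probability = 0.753906.
Step 5: alpha = 0.1. fail to reject H0.

n_eff = 10, pos = 6, neg = 4, p = 0.753906, fail to reject H0.


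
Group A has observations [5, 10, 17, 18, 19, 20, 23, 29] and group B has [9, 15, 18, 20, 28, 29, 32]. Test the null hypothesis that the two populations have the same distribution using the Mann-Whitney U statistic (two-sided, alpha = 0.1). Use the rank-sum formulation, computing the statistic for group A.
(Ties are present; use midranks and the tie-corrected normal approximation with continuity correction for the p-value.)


Step 1: Combine and sort all 15 observations; assign midranks.
sorted (value, group): (5,X), (9,Y), (10,X), (15,Y), (17,X), (18,X), (18,Y), (19,X), (20,X), (20,Y), (23,X), (28,Y), (29,X), (29,Y), (32,Y)
ranks: 5->1, 9->2, 10->3, 15->4, 17->5, 18->6.5, 18->6.5, 19->8, 20->9.5, 20->9.5, 23->11, 28->12, 29->13.5, 29->13.5, 32->15
Step 2: Rank sum for X: R1 = 1 + 3 + 5 + 6.5 + 8 + 9.5 + 11 + 13.5 = 57.5.
Step 3: U_X = R1 - n1(n1+1)/2 = 57.5 - 8*9/2 = 57.5 - 36 = 21.5.
       U_Y = n1*n2 - U_X = 56 - 21.5 = 34.5.
Step 4: Ties are present, so use the tie-corrected normal approximation (with continuity correction) for the p-value.
Step 5: p-value = 0.486283; compare to alpha = 0.1. fail to reject H0.

U_X = 21.5, p = 0.486283, fail to reject H0 at alpha = 0.1.


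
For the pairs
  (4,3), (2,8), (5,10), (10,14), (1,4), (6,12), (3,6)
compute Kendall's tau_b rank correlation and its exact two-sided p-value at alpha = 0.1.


Step 1: Enumerate the 21 unordered pairs (i,j) with i<j and classify each by sign(x_j-x_i) * sign(y_j-y_i).
  (1,2):dx=-2,dy=+5->D; (1,3):dx=+1,dy=+7->C; (1,4):dx=+6,dy=+11->C; (1,5):dx=-3,dy=+1->D
  (1,6):dx=+2,dy=+9->C; (1,7):dx=-1,dy=+3->D; (2,3):dx=+3,dy=+2->C; (2,4):dx=+8,dy=+6->C
  (2,5):dx=-1,dy=-4->C; (2,6):dx=+4,dy=+4->C; (2,7):dx=+1,dy=-2->D; (3,4):dx=+5,dy=+4->C
  (3,5):dx=-4,dy=-6->C; (3,6):dx=+1,dy=+2->C; (3,7):dx=-2,dy=-4->C; (4,5):dx=-9,dy=-10->C
  (4,6):dx=-4,dy=-2->C; (4,7):dx=-7,dy=-8->C; (5,6):dx=+5,dy=+8->C; (5,7):dx=+2,dy=+2->C
  (6,7):dx=-3,dy=-6->C
Step 2: C = 17, D = 4, total pairs = 21.
Step 3: tau = (C - D)/(n(n-1)/2) = (17 - 4)/21 = 0.619048.
Step 4: Exact two-sided p-value (enumerate n! = 5040 permutations of y under H0): p = 0.069048.
Step 5: alpha = 0.1. reject H0.

tau_b = 0.6190 (C=17, D=4), p = 0.069048, reject H0.


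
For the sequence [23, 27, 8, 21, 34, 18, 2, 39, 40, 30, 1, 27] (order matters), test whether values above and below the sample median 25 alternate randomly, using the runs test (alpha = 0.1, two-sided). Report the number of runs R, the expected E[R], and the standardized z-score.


Step 1: Compute median = 25; label A = above, B = below.
Labels in order: BABBABBAAABA  (n_A = 6, n_B = 6)
Step 2: Count runs R = 8.
Step 3: Under H0 (random ordering), E[R] = 2*n_A*n_B/(n_A+n_B) + 1 = 2*6*6/12 + 1 = 7.0000.
        Var[R] = 2*n_A*n_B*(2*n_A*n_B - n_A - n_B) / ((n_A+n_B)^2 * (n_A+n_B-1)) = 4320/1584 = 2.7273.
        SD[R] = 1.6514.
Step 4: Continuity-corrected z = (R - 0.5 - E[R]) / SD[R] = (8 - 0.5 - 7.0000) / 1.6514 = 0.3028.
Step 5: Two-sided p-value via normal approximation = 2*(1 - Phi(|z|)) = 0.762069.
Step 6: alpha = 0.1. fail to reject H0.

R = 8, z = 0.3028, p = 0.762069, fail to reject H0.


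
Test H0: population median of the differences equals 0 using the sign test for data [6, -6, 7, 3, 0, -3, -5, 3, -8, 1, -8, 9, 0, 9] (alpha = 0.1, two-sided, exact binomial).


Step 1: Discard zero differences. Original n = 14; n_eff = number of nonzero differences = 12.
Nonzero differences (with sign): +6, -6, +7, +3, -3, -5, +3, -8, +1, -8, +9, +9
Step 2: Count signs: positive = 7, negative = 5.
Step 3: Under H0: P(positive) = 0.5, so the number of positives S ~ Bin(12, 0.5).
Step 4: Two-sided exact p-value = sum of Bin(12,0.5) probabilities at or below the observed probability = 0.774414.
Step 5: alpha = 0.1. fail to reject H0.

n_eff = 12, pos = 7, neg = 5, p = 0.774414, fail to reject H0.


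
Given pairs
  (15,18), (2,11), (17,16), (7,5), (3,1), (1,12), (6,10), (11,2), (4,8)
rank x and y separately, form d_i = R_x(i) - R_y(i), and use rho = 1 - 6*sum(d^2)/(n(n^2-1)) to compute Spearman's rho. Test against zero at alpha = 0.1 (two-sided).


Step 1: Rank x and y separately (midranks; no ties here).
rank(x): 15->8, 2->2, 17->9, 7->6, 3->3, 1->1, 6->5, 11->7, 4->4
rank(y): 18->9, 11->6, 16->8, 5->3, 1->1, 12->7, 10->5, 2->2, 8->4
Step 2: d_i = R_x(i) - R_y(i); compute d_i^2.
  (8-9)^2=1, (2-6)^2=16, (9-8)^2=1, (6-3)^2=9, (3-1)^2=4, (1-7)^2=36, (5-5)^2=0, (7-2)^2=25, (4-4)^2=0
sum(d^2) = 92.
Step 3: rho = 1 - 6*92 / (9*(9^2 - 1)) = 1 - 552/720 = 0.233333.
Step 4: Under H0, t = rho * sqrt((n-2)/(1-rho^2)) = 0.6349 ~ t(7).
Step 5: Two-sided p-value from the t-distribution with 7 df = 0.545699.
Step 6: alpha = 0.1. fail to reject H0.

rho = 0.2333, p = 0.545699, fail to reject H0 at alpha = 0.1.


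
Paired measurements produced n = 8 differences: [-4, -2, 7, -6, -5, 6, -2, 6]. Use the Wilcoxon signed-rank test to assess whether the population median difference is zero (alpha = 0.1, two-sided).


Step 1: Drop any zero differences (none here) and take |d_i|.
|d| = [4, 2, 7, 6, 5, 6, 2, 6]
Step 2: Midrank |d_i| (ties get averaged ranks).
ranks: |4|->3, |2|->1.5, |7|->8, |6|->6, |5|->4, |6|->6, |2|->1.5, |6|->6
Step 3: Attach original signs; sum ranks with positive sign and with negative sign.
W+ = 8 + 6 + 6 = 20
W- = 3 + 1.5 + 6 + 4 + 1.5 = 16
(Check: W+ + W- = 36 should equal n(n+1)/2 = 36.)
Step 4: Test statistic W = min(W+, W-) = 16.
Step 5: Ties in |d|, so use the tie-corrected normal approximation.
        E[W] = n(n+1)/4 = 8*9/4 = 18.
        Tie groups: |d|=2 (t=2), |d|=6 (t=3); sum(t^3 - t) = 30.
        Var[W] = n(n+1)(2n+1)/24 - sum(t^3-t)/48 = 1224/24 - 30/48 = 50.375.
        z = (W - E[W]) / sqrt(Var[W]) = (16 - 18) / 7.0975 = -0.2818.
        Two-sided p = 2*Phi(z) = 0.778106.
Step 6: alpha = 0.1. fail to reject H0.

W+ = 20, W- = 16, W = min = 16, p = 0.778106, fail to reject H0.


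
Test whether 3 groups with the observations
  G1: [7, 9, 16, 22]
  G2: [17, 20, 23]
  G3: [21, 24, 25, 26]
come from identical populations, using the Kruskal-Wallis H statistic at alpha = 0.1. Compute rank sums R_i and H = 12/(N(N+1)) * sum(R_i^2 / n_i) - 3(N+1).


Step 1: Combine all N = 11 observations and assign midranks.
sorted (value, group, rank): (7,G1,1), (9,G1,2), (16,G1,3), (17,G2,4), (20,G2,5), (21,G3,6), (22,G1,7), (23,G2,8), (24,G3,9), (25,G3,10), (26,G3,11)
Step 2: Sum ranks within each group.
R_1 = 13 (n_1 = 4)
R_2 = 17 (n_2 = 3)
R_3 = 36 (n_3 = 4)
Step 3: H = 12/(N(N+1)) * sum(R_i^2/n_i) - 3(N+1)
     = 12/(11*12) * (13^2/4 + 17^2/3 + 36^2/4) - 3*12
     = 0.090909 * 462.583 - 36
     = 6.053030.
Step 4: No ties, so H is used without correction.
Step 5: Under H0, H ~ chi^2(2); p-value = 0.048484.
Step 6: alpha = 0.1. reject H0.

H = 6.0530, df = 2, p = 0.048484, reject H0.


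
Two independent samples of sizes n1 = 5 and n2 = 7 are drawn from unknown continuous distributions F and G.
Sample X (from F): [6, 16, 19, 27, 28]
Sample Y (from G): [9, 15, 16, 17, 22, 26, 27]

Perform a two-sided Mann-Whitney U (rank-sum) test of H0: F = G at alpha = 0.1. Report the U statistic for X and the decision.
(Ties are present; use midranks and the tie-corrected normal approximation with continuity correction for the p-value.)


Step 1: Combine and sort all 12 observations; assign midranks.
sorted (value, group): (6,X), (9,Y), (15,Y), (16,X), (16,Y), (17,Y), (19,X), (22,Y), (26,Y), (27,X), (27,Y), (28,X)
ranks: 6->1, 9->2, 15->3, 16->4.5, 16->4.5, 17->6, 19->7, 22->8, 26->9, 27->10.5, 27->10.5, 28->12
Step 2: Rank sum for X: R1 = 1 + 4.5 + 7 + 10.5 + 12 = 35.
Step 3: U_X = R1 - n1(n1+1)/2 = 35 - 5*6/2 = 35 - 15 = 20.
       U_Y = n1*n2 - U_X = 35 - 20 = 15.
Step 4: Ties are present, so use the tie-corrected normal approximation (with continuity correction) for the p-value.
Step 5: p-value = 0.744469; compare to alpha = 0.1. fail to reject H0.

U_X = 20, p = 0.744469, fail to reject H0 at alpha = 0.1.


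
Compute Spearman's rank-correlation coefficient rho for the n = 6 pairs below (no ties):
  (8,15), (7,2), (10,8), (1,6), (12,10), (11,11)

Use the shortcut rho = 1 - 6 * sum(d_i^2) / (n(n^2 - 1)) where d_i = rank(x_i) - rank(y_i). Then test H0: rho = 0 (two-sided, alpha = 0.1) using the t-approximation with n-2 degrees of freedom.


Step 1: Rank x and y separately (midranks; no ties here).
rank(x): 8->3, 7->2, 10->4, 1->1, 12->6, 11->5
rank(y): 15->6, 2->1, 8->3, 6->2, 10->4, 11->5
Step 2: d_i = R_x(i) - R_y(i); compute d_i^2.
  (3-6)^2=9, (2-1)^2=1, (4-3)^2=1, (1-2)^2=1, (6-4)^2=4, (5-5)^2=0
sum(d^2) = 16.
Step 3: rho = 1 - 6*16 / (6*(6^2 - 1)) = 1 - 96/210 = 0.542857.
Step 4: Under H0, t = rho * sqrt((n-2)/(1-rho^2)) = 1.2928 ~ t(4).
Step 5: Two-sided p-value from the t-distribution with 4 df = 0.265703.
Step 6: alpha = 0.1. fail to reject H0.

rho = 0.5429, p = 0.265703, fail to reject H0 at alpha = 0.1.


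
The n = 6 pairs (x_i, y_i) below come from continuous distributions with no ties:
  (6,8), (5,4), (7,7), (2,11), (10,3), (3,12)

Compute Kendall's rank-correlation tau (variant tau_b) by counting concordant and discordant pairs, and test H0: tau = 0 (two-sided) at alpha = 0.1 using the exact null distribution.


Step 1: Enumerate the 15 unordered pairs (i,j) with i<j and classify each by sign(x_j-x_i) * sign(y_j-y_i).
  (1,2):dx=-1,dy=-4->C; (1,3):dx=+1,dy=-1->D; (1,4):dx=-4,dy=+3->D; (1,5):dx=+4,dy=-5->D
  (1,6):dx=-3,dy=+4->D; (2,3):dx=+2,dy=+3->C; (2,4):dx=-3,dy=+7->D; (2,5):dx=+5,dy=-1->D
  (2,6):dx=-2,dy=+8->D; (3,4):dx=-5,dy=+4->D; (3,5):dx=+3,dy=-4->D; (3,6):dx=-4,dy=+5->D
  (4,5):dx=+8,dy=-8->D; (4,6):dx=+1,dy=+1->C; (5,6):dx=-7,dy=+9->D
Step 2: C = 3, D = 12, total pairs = 15.
Step 3: tau = (C - D)/(n(n-1)/2) = (3 - 12)/15 = -0.600000.
Step 4: Exact two-sided p-value (enumerate n! = 720 permutations of y under H0): p = 0.136111.
Step 5: alpha = 0.1. fail to reject H0.

tau_b = -0.6000 (C=3, D=12), p = 0.136111, fail to reject H0.


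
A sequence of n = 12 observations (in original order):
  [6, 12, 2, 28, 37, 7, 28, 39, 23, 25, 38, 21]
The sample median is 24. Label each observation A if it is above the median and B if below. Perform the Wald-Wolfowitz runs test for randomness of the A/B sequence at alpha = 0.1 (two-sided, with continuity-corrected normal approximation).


Step 1: Compute median = 24; label A = above, B = below.
Labels in order: BBBAABAABAAB  (n_A = 6, n_B = 6)
Step 2: Count runs R = 7.
Step 3: Under H0 (random ordering), E[R] = 2*n_A*n_B/(n_A+n_B) + 1 = 2*6*6/12 + 1 = 7.0000.
        Var[R] = 2*n_A*n_B*(2*n_A*n_B - n_A - n_B) / ((n_A+n_B)^2 * (n_A+n_B-1)) = 4320/1584 = 2.7273.
        SD[R] = 1.6514.
Step 4: R = E[R], so z = 0 with no continuity correction.
Step 5: Two-sided p-value via normal approximation = 2*(1 - Phi(|z|)) = 1.000000.
Step 6: alpha = 0.1. fail to reject H0.

R = 7, z = 0.0000, p = 1.000000, fail to reject H0.


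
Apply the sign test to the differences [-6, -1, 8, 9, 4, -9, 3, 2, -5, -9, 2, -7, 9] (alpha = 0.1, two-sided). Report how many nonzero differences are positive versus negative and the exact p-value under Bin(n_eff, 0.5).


Step 1: Discard zero differences. Original n = 13; n_eff = number of nonzero differences = 13.
Nonzero differences (with sign): -6, -1, +8, +9, +4, -9, +3, +2, -5, -9, +2, -7, +9
Step 2: Count signs: positive = 7, negative = 6.
Step 3: Under H0: P(positive) = 0.5, so the number of positives S ~ Bin(13, 0.5).
Step 4: Two-sided exact p-value = sum of Bin(13,0.5) probabilities at or below the observed probability = 1.000000.
Step 5: alpha = 0.1. fail to reject H0.

n_eff = 13, pos = 7, neg = 6, p = 1.000000, fail to reject H0.


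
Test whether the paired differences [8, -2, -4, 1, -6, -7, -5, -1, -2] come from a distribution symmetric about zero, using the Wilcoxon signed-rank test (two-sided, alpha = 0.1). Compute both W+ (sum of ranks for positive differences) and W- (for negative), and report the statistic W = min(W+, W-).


Step 1: Drop any zero differences (none here) and take |d_i|.
|d| = [8, 2, 4, 1, 6, 7, 5, 1, 2]
Step 2: Midrank |d_i| (ties get averaged ranks).
ranks: |8|->9, |2|->3.5, |4|->5, |1|->1.5, |6|->7, |7|->8, |5|->6, |1|->1.5, |2|->3.5
Step 3: Attach original signs; sum ranks with positive sign and with negative sign.
W+ = 9 + 1.5 = 10.5
W- = 3.5 + 5 + 7 + 8 + 6 + 1.5 + 3.5 = 34.5
(Check: W+ + W- = 45 should equal n(n+1)/2 = 45.)
Step 4: Test statistic W = min(W+, W-) = 10.5.
Step 5: Ties in |d|, so use the tie-corrected normal approximation.
        E[W] = n(n+1)/4 = 9*10/4 = 22.5.
        Tie groups: |d|=1 (t=2), |d|=2 (t=2); sum(t^3 - t) = 12.
        Var[W] = n(n+1)(2n+1)/24 - sum(t^3-t)/48 = 1710/24 - 12/48 = 71.
        z = (W - E[W]) / sqrt(Var[W]) = (10.5 - 22.5) / 8.4261 = -1.4241.
        Two-sided p = 2*Phi(z) = 0.154407.
Step 6: alpha = 0.1. fail to reject H0.

W+ = 10.5, W- = 34.5, W = min = 10.5, p = 0.154407, fail to reject H0.


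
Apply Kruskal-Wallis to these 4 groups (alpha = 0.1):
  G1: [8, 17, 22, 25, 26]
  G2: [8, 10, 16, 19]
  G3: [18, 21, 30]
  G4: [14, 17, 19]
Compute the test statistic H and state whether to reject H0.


Step 1: Combine all N = 15 observations and assign midranks.
sorted (value, group, rank): (8,G1,1.5), (8,G2,1.5), (10,G2,3), (14,G4,4), (16,G2,5), (17,G1,6.5), (17,G4,6.5), (18,G3,8), (19,G2,9.5), (19,G4,9.5), (21,G3,11), (22,G1,12), (25,G1,13), (26,G1,14), (30,G3,15)
Step 2: Sum ranks within each group.
R_1 = 47 (n_1 = 5)
R_2 = 19 (n_2 = 4)
R_3 = 34 (n_3 = 3)
R_4 = 20 (n_4 = 3)
Step 3: H = 12/(N(N+1)) * sum(R_i^2/n_i) - 3(N+1)
     = 12/(15*16) * (47^2/5 + 19^2/4 + 34^2/3 + 20^2/3) - 3*16
     = 0.050000 * 1050.72 - 48
     = 4.535833.
Step 4: Ties present; correction factor C = 1 - 18/(15^3 - 15) = 0.994643. Corrected H = 4.535833 / 0.994643 = 4.560263.
Step 5: Under H0, H ~ chi^2(3); p-value = 0.206978.
Step 6: alpha = 0.1. fail to reject H0.

H = 4.5603, df = 3, p = 0.206978, fail to reject H0.


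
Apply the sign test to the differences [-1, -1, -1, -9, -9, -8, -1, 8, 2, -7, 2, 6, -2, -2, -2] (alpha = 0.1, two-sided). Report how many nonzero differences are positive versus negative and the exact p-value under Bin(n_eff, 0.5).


Step 1: Discard zero differences. Original n = 15; n_eff = number of nonzero differences = 15.
Nonzero differences (with sign): -1, -1, -1, -9, -9, -8, -1, +8, +2, -7, +2, +6, -2, -2, -2
Step 2: Count signs: positive = 4, negative = 11.
Step 3: Under H0: P(positive) = 0.5, so the number of positives S ~ Bin(15, 0.5).
Step 4: Two-sided exact p-value = sum of Bin(15,0.5) probabilities at or below the observed probability = 0.118469.
Step 5: alpha = 0.1. fail to reject H0.

n_eff = 15, pos = 4, neg = 11, p = 0.118469, fail to reject H0.


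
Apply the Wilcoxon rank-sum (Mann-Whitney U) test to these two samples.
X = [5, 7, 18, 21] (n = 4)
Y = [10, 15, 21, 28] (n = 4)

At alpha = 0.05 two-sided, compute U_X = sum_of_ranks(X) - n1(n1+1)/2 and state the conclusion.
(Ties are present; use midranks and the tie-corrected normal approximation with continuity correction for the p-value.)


Step 1: Combine and sort all 8 observations; assign midranks.
sorted (value, group): (5,X), (7,X), (10,Y), (15,Y), (18,X), (21,X), (21,Y), (28,Y)
ranks: 5->1, 7->2, 10->3, 15->4, 18->5, 21->6.5, 21->6.5, 28->8
Step 2: Rank sum for X: R1 = 1 + 2 + 5 + 6.5 = 14.5.
Step 3: U_X = R1 - n1(n1+1)/2 = 14.5 - 4*5/2 = 14.5 - 10 = 4.5.
       U_Y = n1*n2 - U_X = 16 - 4.5 = 11.5.
Step 4: Ties are present, so use the tie-corrected normal approximation (with continuity correction) for the p-value.
Step 5: p-value = 0.383630; compare to alpha = 0.05. fail to reject H0.

U_X = 4.5, p = 0.383630, fail to reject H0 at alpha = 0.05.


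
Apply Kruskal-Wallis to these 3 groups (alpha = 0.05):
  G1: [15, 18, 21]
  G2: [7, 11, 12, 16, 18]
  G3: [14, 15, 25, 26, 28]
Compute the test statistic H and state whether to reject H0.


Step 1: Combine all N = 13 observations and assign midranks.
sorted (value, group, rank): (7,G2,1), (11,G2,2), (12,G2,3), (14,G3,4), (15,G1,5.5), (15,G3,5.5), (16,G2,7), (18,G1,8.5), (18,G2,8.5), (21,G1,10), (25,G3,11), (26,G3,12), (28,G3,13)
Step 2: Sum ranks within each group.
R_1 = 24 (n_1 = 3)
R_2 = 21.5 (n_2 = 5)
R_3 = 45.5 (n_3 = 5)
Step 3: H = 12/(N(N+1)) * sum(R_i^2/n_i) - 3(N+1)
     = 12/(13*14) * (24^2/3 + 21.5^2/5 + 45.5^2/5) - 3*14
     = 0.065934 * 698.5 - 42
     = 4.054945.
Step 4: Ties present; correction factor C = 1 - 12/(13^3 - 13) = 0.994505. Corrected H = 4.054945 / 0.994505 = 4.077348.
Step 5: Under H0, H ~ chi^2(2); p-value = 0.130201.
Step 6: alpha = 0.05. fail to reject H0.

H = 4.0773, df = 2, p = 0.130201, fail to reject H0.


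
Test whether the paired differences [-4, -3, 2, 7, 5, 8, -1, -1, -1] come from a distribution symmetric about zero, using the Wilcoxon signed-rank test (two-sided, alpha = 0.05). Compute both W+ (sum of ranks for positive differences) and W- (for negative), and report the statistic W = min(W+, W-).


Step 1: Drop any zero differences (none here) and take |d_i|.
|d| = [4, 3, 2, 7, 5, 8, 1, 1, 1]
Step 2: Midrank |d_i| (ties get averaged ranks).
ranks: |4|->6, |3|->5, |2|->4, |7|->8, |5|->7, |8|->9, |1|->2, |1|->2, |1|->2
Step 3: Attach original signs; sum ranks with positive sign and with negative sign.
W+ = 4 + 8 + 7 + 9 = 28
W- = 6 + 5 + 2 + 2 + 2 = 17
(Check: W+ + W- = 45 should equal n(n+1)/2 = 45.)
Step 4: Test statistic W = min(W+, W-) = 17.
Step 5: Ties in |d|, so use the tie-corrected normal approximation.
        E[W] = n(n+1)/4 = 9*10/4 = 22.5.
        Tie groups: |d|=1 (t=3); sum(t^3 - t) = 24.
        Var[W] = n(n+1)(2n+1)/24 - sum(t^3-t)/48 = 1710/24 - 24/48 = 70.75.
        z = (W - E[W]) / sqrt(Var[W]) = (17 - 22.5) / 8.4113 = -0.6539.
        Two-sided p = 2*Phi(z) = 0.513188.
Step 6: alpha = 0.05. fail to reject H0.

W+ = 28, W- = 17, W = min = 17, p = 0.513188, fail to reject H0.


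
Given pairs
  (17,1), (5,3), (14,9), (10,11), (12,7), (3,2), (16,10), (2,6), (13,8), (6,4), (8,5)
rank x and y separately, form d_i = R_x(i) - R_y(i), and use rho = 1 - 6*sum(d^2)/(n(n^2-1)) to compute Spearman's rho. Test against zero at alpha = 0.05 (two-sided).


Step 1: Rank x and y separately (midranks; no ties here).
rank(x): 17->11, 5->3, 14->9, 10->6, 12->7, 3->2, 16->10, 2->1, 13->8, 6->4, 8->5
rank(y): 1->1, 3->3, 9->9, 11->11, 7->7, 2->2, 10->10, 6->6, 8->8, 4->4, 5->5
Step 2: d_i = R_x(i) - R_y(i); compute d_i^2.
  (11-1)^2=100, (3-3)^2=0, (9-9)^2=0, (6-11)^2=25, (7-7)^2=0, (2-2)^2=0, (10-10)^2=0, (1-6)^2=25, (8-8)^2=0, (4-4)^2=0, (5-5)^2=0
sum(d^2) = 150.
Step 3: rho = 1 - 6*150 / (11*(11^2 - 1)) = 1 - 900/1320 = 0.318182.
Step 4: Under H0, t = rho * sqrt((n-2)/(1-rho^2)) = 1.0069 ~ t(9).
Step 5: Two-sided p-value from the t-distribution with 9 df = 0.340298.
Step 6: alpha = 0.05. fail to reject H0.

rho = 0.3182, p = 0.340298, fail to reject H0 at alpha = 0.05.


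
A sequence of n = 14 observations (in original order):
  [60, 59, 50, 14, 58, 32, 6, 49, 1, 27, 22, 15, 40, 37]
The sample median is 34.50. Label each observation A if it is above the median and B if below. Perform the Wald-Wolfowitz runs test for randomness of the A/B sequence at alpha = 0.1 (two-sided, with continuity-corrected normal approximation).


Step 1: Compute median = 34.50; label A = above, B = below.
Labels in order: AAABABBABBBBAA  (n_A = 7, n_B = 7)
Step 2: Count runs R = 7.
Step 3: Under H0 (random ordering), E[R] = 2*n_A*n_B/(n_A+n_B) + 1 = 2*7*7/14 + 1 = 8.0000.
        Var[R] = 2*n_A*n_B*(2*n_A*n_B - n_A - n_B) / ((n_A+n_B)^2 * (n_A+n_B-1)) = 8232/2548 = 3.2308.
        SD[R] = 1.7974.
Step 4: Continuity-corrected z = (R + 0.5 - E[R]) / SD[R] = (7 + 0.5 - 8.0000) / 1.7974 = -0.2782.
Step 5: Two-sided p-value via normal approximation = 2*(1 - Phi(|z|)) = 0.780879.
Step 6: alpha = 0.1. fail to reject H0.

R = 7, z = -0.2782, p = 0.780879, fail to reject H0.


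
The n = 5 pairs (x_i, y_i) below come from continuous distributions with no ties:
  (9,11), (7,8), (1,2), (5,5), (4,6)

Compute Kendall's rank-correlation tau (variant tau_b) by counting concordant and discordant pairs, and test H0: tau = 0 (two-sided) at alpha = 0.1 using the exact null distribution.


Step 1: Enumerate the 10 unordered pairs (i,j) with i<j and classify each by sign(x_j-x_i) * sign(y_j-y_i).
  (1,2):dx=-2,dy=-3->C; (1,3):dx=-8,dy=-9->C; (1,4):dx=-4,dy=-6->C; (1,5):dx=-5,dy=-5->C
  (2,3):dx=-6,dy=-6->C; (2,4):dx=-2,dy=-3->C; (2,5):dx=-3,dy=-2->C; (3,4):dx=+4,dy=+3->C
  (3,5):dx=+3,dy=+4->C; (4,5):dx=-1,dy=+1->D
Step 2: C = 9, D = 1, total pairs = 10.
Step 3: tau = (C - D)/(n(n-1)/2) = (9 - 1)/10 = 0.800000.
Step 4: Exact two-sided p-value (enumerate n! = 120 permutations of y under H0): p = 0.083333.
Step 5: alpha = 0.1. reject H0.

tau_b = 0.8000 (C=9, D=1), p = 0.083333, reject H0.


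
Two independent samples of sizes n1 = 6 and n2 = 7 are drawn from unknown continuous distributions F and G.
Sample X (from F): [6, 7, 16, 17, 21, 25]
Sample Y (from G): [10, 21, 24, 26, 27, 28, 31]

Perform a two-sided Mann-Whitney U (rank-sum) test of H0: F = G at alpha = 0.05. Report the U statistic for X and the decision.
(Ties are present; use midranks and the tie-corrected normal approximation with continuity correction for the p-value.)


Step 1: Combine and sort all 13 observations; assign midranks.
sorted (value, group): (6,X), (7,X), (10,Y), (16,X), (17,X), (21,X), (21,Y), (24,Y), (25,X), (26,Y), (27,Y), (28,Y), (31,Y)
ranks: 6->1, 7->2, 10->3, 16->4, 17->5, 21->6.5, 21->6.5, 24->8, 25->9, 26->10, 27->11, 28->12, 31->13
Step 2: Rank sum for X: R1 = 1 + 2 + 4 + 5 + 6.5 + 9 = 27.5.
Step 3: U_X = R1 - n1(n1+1)/2 = 27.5 - 6*7/2 = 27.5 - 21 = 6.5.
       U_Y = n1*n2 - U_X = 42 - 6.5 = 35.5.
Step 4: Ties are present, so use the tie-corrected normal approximation (with continuity correction) for the p-value.
Step 5: p-value = 0.045204; compare to alpha = 0.05. reject H0.

U_X = 6.5, p = 0.045204, reject H0 at alpha = 0.05.


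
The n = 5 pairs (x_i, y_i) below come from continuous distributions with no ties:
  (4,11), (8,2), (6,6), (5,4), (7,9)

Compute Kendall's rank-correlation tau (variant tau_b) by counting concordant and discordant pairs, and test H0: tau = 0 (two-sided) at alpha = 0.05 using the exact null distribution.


Step 1: Enumerate the 10 unordered pairs (i,j) with i<j and classify each by sign(x_j-x_i) * sign(y_j-y_i).
  (1,2):dx=+4,dy=-9->D; (1,3):dx=+2,dy=-5->D; (1,4):dx=+1,dy=-7->D; (1,5):dx=+3,dy=-2->D
  (2,3):dx=-2,dy=+4->D; (2,4):dx=-3,dy=+2->D; (2,5):dx=-1,dy=+7->D; (3,4):dx=-1,dy=-2->C
  (3,5):dx=+1,dy=+3->C; (4,5):dx=+2,dy=+5->C
Step 2: C = 3, D = 7, total pairs = 10.
Step 3: tau = (C - D)/(n(n-1)/2) = (3 - 7)/10 = -0.400000.
Step 4: Exact two-sided p-value (enumerate n! = 120 permutations of y under H0): p = 0.483333.
Step 5: alpha = 0.05. fail to reject H0.

tau_b = -0.4000 (C=3, D=7), p = 0.483333, fail to reject H0.


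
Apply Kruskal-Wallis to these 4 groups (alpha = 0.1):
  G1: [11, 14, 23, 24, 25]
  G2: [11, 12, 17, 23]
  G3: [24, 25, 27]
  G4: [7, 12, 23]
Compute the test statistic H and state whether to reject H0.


Step 1: Combine all N = 15 observations and assign midranks.
sorted (value, group, rank): (7,G4,1), (11,G1,2.5), (11,G2,2.5), (12,G2,4.5), (12,G4,4.5), (14,G1,6), (17,G2,7), (23,G1,9), (23,G2,9), (23,G4,9), (24,G1,11.5), (24,G3,11.5), (25,G1,13.5), (25,G3,13.5), (27,G3,15)
Step 2: Sum ranks within each group.
R_1 = 42.5 (n_1 = 5)
R_2 = 23 (n_2 = 4)
R_3 = 40 (n_3 = 3)
R_4 = 14.5 (n_4 = 3)
Step 3: H = 12/(N(N+1)) * sum(R_i^2/n_i) - 3(N+1)
     = 12/(15*16) * (42.5^2/5 + 23^2/4 + 40^2/3 + 14.5^2/3) - 3*16
     = 0.050000 * 1096.92 - 48
     = 6.845833.
Step 4: Ties present; correction factor C = 1 - 48/(15^3 - 15) = 0.985714. Corrected H = 6.845833 / 0.985714 = 6.945048.
Step 5: Under H0, H ~ chi^2(3); p-value = 0.073670.
Step 6: alpha = 0.1. reject H0.

H = 6.9450, df = 3, p = 0.073670, reject H0.


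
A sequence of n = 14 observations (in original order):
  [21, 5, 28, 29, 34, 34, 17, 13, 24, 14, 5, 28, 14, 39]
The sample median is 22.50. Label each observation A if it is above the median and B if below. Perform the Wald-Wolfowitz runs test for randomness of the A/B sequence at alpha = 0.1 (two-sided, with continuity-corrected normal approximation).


Step 1: Compute median = 22.50; label A = above, B = below.
Labels in order: BBAAAABBABBABA  (n_A = 7, n_B = 7)
Step 2: Count runs R = 8.
Step 3: Under H0 (random ordering), E[R] = 2*n_A*n_B/(n_A+n_B) + 1 = 2*7*7/14 + 1 = 8.0000.
        Var[R] = 2*n_A*n_B*(2*n_A*n_B - n_A - n_B) / ((n_A+n_B)^2 * (n_A+n_B-1)) = 8232/2548 = 3.2308.
        SD[R] = 1.7974.
Step 4: R = E[R], so z = 0 with no continuity correction.
Step 5: Two-sided p-value via normal approximation = 2*(1 - Phi(|z|)) = 1.000000.
Step 6: alpha = 0.1. fail to reject H0.

R = 8, z = 0.0000, p = 1.000000, fail to reject H0.


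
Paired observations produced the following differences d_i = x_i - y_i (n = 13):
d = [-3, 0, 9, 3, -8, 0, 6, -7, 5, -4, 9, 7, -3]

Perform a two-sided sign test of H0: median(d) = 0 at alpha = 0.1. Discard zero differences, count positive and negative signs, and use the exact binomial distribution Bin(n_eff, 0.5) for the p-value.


Step 1: Discard zero differences. Original n = 13; n_eff = number of nonzero differences = 11.
Nonzero differences (with sign): -3, +9, +3, -8, +6, -7, +5, -4, +9, +7, -3
Step 2: Count signs: positive = 6, negative = 5.
Step 3: Under H0: P(positive) = 0.5, so the number of positives S ~ Bin(11, 0.5).
Step 4: Two-sided exact p-value = sum of Bin(11,0.5) probabilities at or below the observed probability = 1.000000.
Step 5: alpha = 0.1. fail to reject H0.

n_eff = 11, pos = 6, neg = 5, p = 1.000000, fail to reject H0.


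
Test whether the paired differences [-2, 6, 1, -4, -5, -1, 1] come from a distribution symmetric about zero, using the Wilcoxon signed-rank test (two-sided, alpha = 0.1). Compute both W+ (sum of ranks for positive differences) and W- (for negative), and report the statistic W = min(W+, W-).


Step 1: Drop any zero differences (none here) and take |d_i|.
|d| = [2, 6, 1, 4, 5, 1, 1]
Step 2: Midrank |d_i| (ties get averaged ranks).
ranks: |2|->4, |6|->7, |1|->2, |4|->5, |5|->6, |1|->2, |1|->2
Step 3: Attach original signs; sum ranks with positive sign and with negative sign.
W+ = 7 + 2 + 2 = 11
W- = 4 + 5 + 6 + 2 = 17
(Check: W+ + W- = 28 should equal n(n+1)/2 = 28.)
Step 4: Test statistic W = min(W+, W-) = 11.
Step 5: Ties in |d|, so use the tie-corrected normal approximation.
        E[W] = n(n+1)/4 = 7*8/4 = 14.
        Tie groups: |d|=1 (t=3); sum(t^3 - t) = 24.
        Var[W] = n(n+1)(2n+1)/24 - sum(t^3-t)/48 = 840/24 - 24/48 = 34.5.
        z = (W - E[W]) / sqrt(Var[W]) = (11 - 14) / 5.8737 = -0.5108.
        Two-sided p = 2*Phi(z) = 0.609523.
Step 6: alpha = 0.1. fail to reject H0.

W+ = 11, W- = 17, W = min = 11, p = 0.609523, fail to reject H0.


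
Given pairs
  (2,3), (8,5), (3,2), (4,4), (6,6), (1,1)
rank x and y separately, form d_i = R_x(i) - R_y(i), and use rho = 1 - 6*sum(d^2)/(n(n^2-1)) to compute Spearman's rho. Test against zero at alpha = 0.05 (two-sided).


Step 1: Rank x and y separately (midranks; no ties here).
rank(x): 2->2, 8->6, 3->3, 4->4, 6->5, 1->1
rank(y): 3->3, 5->5, 2->2, 4->4, 6->6, 1->1
Step 2: d_i = R_x(i) - R_y(i); compute d_i^2.
  (2-3)^2=1, (6-5)^2=1, (3-2)^2=1, (4-4)^2=0, (5-6)^2=1, (1-1)^2=0
sum(d^2) = 4.
Step 3: rho = 1 - 6*4 / (6*(6^2 - 1)) = 1 - 24/210 = 0.885714.
Step 4: Under H0, t = rho * sqrt((n-2)/(1-rho^2)) = 3.8158 ~ t(4).
Step 5: Two-sided p-value from the t-distribution with 4 df = 0.018845.
Step 6: alpha = 0.05. reject H0.

rho = 0.8857, p = 0.018845, reject H0 at alpha = 0.05.


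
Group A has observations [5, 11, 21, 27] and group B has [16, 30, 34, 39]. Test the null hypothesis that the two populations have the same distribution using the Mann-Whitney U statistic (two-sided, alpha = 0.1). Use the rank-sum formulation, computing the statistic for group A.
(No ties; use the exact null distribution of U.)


Step 1: Combine and sort all 8 observations; assign midranks.
sorted (value, group): (5,X), (11,X), (16,Y), (21,X), (27,X), (30,Y), (34,Y), (39,Y)
ranks: 5->1, 11->2, 16->3, 21->4, 27->5, 30->6, 34->7, 39->8
Step 2: Rank sum for X: R1 = 1 + 2 + 4 + 5 = 12.
Step 3: U_X = R1 - n1(n1+1)/2 = 12 - 4*5/2 = 12 - 10 = 2.
       U_Y = n1*n2 - U_X = 16 - 2 = 14.
Step 4: No ties, so the exact null distribution of U (based on enumerating the C(8,4) = 70 equally likely rank assignments) gives the two-sided p-value.
Step 5: p-value = 0.114286; compare to alpha = 0.1. fail to reject H0.

U_X = 2, p = 0.114286, fail to reject H0 at alpha = 0.1.


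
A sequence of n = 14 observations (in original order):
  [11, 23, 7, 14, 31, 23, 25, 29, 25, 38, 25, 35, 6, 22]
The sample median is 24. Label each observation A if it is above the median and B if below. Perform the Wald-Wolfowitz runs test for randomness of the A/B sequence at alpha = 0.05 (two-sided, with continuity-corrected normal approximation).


Step 1: Compute median = 24; label A = above, B = below.
Labels in order: BBBBABAAAAAABB  (n_A = 7, n_B = 7)
Step 2: Count runs R = 5.
Step 3: Under H0 (random ordering), E[R] = 2*n_A*n_B/(n_A+n_B) + 1 = 2*7*7/14 + 1 = 8.0000.
        Var[R] = 2*n_A*n_B*(2*n_A*n_B - n_A - n_B) / ((n_A+n_B)^2 * (n_A+n_B-1)) = 8232/2548 = 3.2308.
        SD[R] = 1.7974.
Step 4: Continuity-corrected z = (R + 0.5 - E[R]) / SD[R] = (5 + 0.5 - 8.0000) / 1.7974 = -1.3909.
Step 5: Two-sided p-value via normal approximation = 2*(1 - Phi(|z|)) = 0.164264.
Step 6: alpha = 0.05. fail to reject H0.

R = 5, z = -1.3909, p = 0.164264, fail to reject H0.


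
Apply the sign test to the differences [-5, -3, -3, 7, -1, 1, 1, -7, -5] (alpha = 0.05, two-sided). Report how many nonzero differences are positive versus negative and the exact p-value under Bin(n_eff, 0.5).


Step 1: Discard zero differences. Original n = 9; n_eff = number of nonzero differences = 9.
Nonzero differences (with sign): -5, -3, -3, +7, -1, +1, +1, -7, -5
Step 2: Count signs: positive = 3, negative = 6.
Step 3: Under H0: P(positive) = 0.5, so the number of positives S ~ Bin(9, 0.5).
Step 4: Two-sided exact p-value = sum of Bin(9,0.5) probabilities at or below the observed probability = 0.507812.
Step 5: alpha = 0.05. fail to reject H0.

n_eff = 9, pos = 3, neg = 6, p = 0.507812, fail to reject H0.


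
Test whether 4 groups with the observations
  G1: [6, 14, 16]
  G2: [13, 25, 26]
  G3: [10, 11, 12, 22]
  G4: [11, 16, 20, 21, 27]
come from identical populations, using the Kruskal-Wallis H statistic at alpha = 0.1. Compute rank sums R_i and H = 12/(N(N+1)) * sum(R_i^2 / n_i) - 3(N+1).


Step 1: Combine all N = 15 observations and assign midranks.
sorted (value, group, rank): (6,G1,1), (10,G3,2), (11,G3,3.5), (11,G4,3.5), (12,G3,5), (13,G2,6), (14,G1,7), (16,G1,8.5), (16,G4,8.5), (20,G4,10), (21,G4,11), (22,G3,12), (25,G2,13), (26,G2,14), (27,G4,15)
Step 2: Sum ranks within each group.
R_1 = 16.5 (n_1 = 3)
R_2 = 33 (n_2 = 3)
R_3 = 22.5 (n_3 = 4)
R_4 = 48 (n_4 = 5)
Step 3: H = 12/(N(N+1)) * sum(R_i^2/n_i) - 3(N+1)
     = 12/(15*16) * (16.5^2/3 + 33^2/3 + 22.5^2/4 + 48^2/5) - 3*16
     = 0.050000 * 1041.11 - 48
     = 4.055625.
Step 4: Ties present; correction factor C = 1 - 12/(15^3 - 15) = 0.996429. Corrected H = 4.055625 / 0.996429 = 4.070161.
Step 5: Under H0, H ~ chi^2(3); p-value = 0.253987.
Step 6: alpha = 0.1. fail to reject H0.

H = 4.0702, df = 3, p = 0.253987, fail to reject H0.
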